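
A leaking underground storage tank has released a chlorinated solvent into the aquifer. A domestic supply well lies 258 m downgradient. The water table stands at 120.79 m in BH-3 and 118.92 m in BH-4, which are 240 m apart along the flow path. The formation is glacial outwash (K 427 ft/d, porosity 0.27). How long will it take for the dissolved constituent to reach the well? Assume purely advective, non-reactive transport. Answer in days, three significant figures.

Hydraulic gradient i = (120.79 − 118.92) / 240 = 1.87 / 240 = 0.007792
K = 427 ft/d × 0.3048 = 130.1 m/d
Specific discharge q = 130.1 × 0.007792 = 1.014 m/d
Seepage velocity v = q / n = 1.014 / 0.27 = 3.756 m/d
t = L / v = 258 / 3.756 = 68.69 d

68.7 days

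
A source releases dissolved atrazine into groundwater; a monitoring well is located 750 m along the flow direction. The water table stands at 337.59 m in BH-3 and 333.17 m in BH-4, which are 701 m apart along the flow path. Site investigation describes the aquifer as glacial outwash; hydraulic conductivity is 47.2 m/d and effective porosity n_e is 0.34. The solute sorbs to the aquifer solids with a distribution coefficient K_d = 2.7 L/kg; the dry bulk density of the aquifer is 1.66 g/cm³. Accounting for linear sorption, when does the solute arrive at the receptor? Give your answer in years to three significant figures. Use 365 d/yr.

Hydraulic gradient i = (337.59 − 333.17) / 701 = 4.42 / 701 = 0.006305
q = Ki = 47.2 × 0.006305 = 0.2976 m/d
Average linear velocity = 0.2976 / 0.34 = 0.8753 m/d
Retardation R = 1 + ρ_b·K_d/n = 1 + 1.66×2.7/0.34 = 14.18
Contaminant velocity v_c = v/R = 0.8753/14.18 = 0.06172 m/d
t = L/v_c = 750/0.06172 = 12150 d
   = 12150/365 = 33.3 yr

33.3 years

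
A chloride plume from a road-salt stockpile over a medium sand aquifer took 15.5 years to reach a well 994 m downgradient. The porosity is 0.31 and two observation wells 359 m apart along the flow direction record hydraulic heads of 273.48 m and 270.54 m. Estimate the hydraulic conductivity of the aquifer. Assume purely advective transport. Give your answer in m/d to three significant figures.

6.65 m/d

Hydraulic gradient i = (273.48 − 270.54) / 359 = 2.94 / 359 = 0.008189
t = 15.5 years = 5658 d
v = L / t = 994 / 5658 = 0.1757 m/d
K = v · n / i = 0.1757 × 0.31 / 0.008189 = 6.65 m/d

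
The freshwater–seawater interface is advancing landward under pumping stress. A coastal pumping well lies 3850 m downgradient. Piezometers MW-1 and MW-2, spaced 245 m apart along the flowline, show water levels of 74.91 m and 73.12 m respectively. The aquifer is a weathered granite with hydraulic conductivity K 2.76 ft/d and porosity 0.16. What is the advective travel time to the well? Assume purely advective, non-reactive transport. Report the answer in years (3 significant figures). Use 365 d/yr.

275 years

Hydraulic gradient i = (74.91 − 73.12) / 245 = 1.79 / 245 = 0.007306
K = 2.76 ft/d × 0.3048 = 0.8412 m/d
Specific discharge q = 0.8412 × 0.007306 = 0.006146 m/d
Average linear velocity = 0.006146 / 0.16 = 0.03841 m/d
t = L / v = 3850 / 0.03841 = 100200 d
   = 100200 / 365 = 275 yr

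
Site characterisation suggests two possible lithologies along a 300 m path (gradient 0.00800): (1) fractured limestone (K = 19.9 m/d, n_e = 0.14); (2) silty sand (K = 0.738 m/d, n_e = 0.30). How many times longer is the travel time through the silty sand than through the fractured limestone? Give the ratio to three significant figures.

Unit 1 (fractured limestone): v = 19.9×0.0080/0.14 = 1.137 m/d, t = 300/1.137 = 263.8 d
Unit 2 (silty sand): v = 0.738×0.0080/0.30 = 0.01968 m/d, t = 300/0.01968 = 15240 d
t(silty sand) / t(fractured limestone) = 15240/263.8 = 57.8

57.8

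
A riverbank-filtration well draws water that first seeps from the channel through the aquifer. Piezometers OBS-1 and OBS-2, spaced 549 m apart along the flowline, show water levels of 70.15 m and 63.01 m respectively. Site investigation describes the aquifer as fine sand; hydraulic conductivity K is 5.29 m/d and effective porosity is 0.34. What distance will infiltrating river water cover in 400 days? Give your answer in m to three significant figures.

Hydraulic gradient i = (70.15 − 63.01) / 549 = 7.14 / 549 = 0.01301
Specific discharge q = 5.29 × 0.01301 = 0.06880 m/d
Seepage velocity v = q / n = 0.06880 / 0.34 = 0.2023 m/d
L = v × T = 0.2023 × 400 = 80.94 m

80.9 m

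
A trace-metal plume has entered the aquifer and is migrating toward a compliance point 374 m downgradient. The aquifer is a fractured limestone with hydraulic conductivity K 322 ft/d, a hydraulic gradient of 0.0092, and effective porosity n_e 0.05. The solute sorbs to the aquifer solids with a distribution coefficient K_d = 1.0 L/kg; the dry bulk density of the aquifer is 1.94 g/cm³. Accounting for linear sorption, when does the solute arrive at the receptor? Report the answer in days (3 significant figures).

K = 322 ft/d × 0.3048 = 98.15 m/d
Darcy flux q = K·i = 98.15 × 0.0092 = 0.9029 m/d
Seepage velocity v = q / n = 0.9029 / 0.05 = 18.06 m/d
Retardation R = 1 + ρ_b·K_d/n = 1 + 1.94×1.0/0.05 = 39.80
Contaminant velocity v_c = v/R = 18.06/39.80 = 0.4537 m/d
t = L/v_c = 374/0.4537 = 824.3 d

824 days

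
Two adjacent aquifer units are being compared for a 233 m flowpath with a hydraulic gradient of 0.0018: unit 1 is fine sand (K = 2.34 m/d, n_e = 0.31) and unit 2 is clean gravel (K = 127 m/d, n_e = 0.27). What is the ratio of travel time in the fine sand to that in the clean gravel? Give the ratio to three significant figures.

62.3

Unit 1 (fine sand): v = 2.34×0.0018/0.31 = 0.01359 m/d, t = 233/0.01359 = 17150 d
Unit 2 (clean gravel): v = 127×0.0018/0.27 = 0.8467 m/d, t = 233/0.8467 = 275.2 d
t(fine sand) / t(clean gravel) = 17150/275.2 = 62.3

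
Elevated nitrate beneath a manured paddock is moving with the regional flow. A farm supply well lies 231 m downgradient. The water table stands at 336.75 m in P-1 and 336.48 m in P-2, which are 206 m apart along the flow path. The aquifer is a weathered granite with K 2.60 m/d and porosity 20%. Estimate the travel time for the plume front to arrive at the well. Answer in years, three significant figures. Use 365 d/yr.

Hydraulic gradient i = (336.75 − 336.48) / 206 = 0.27 / 206 = 0.001311
Specific discharge q = 2.60 × 0.001311 = 0.003408 m/d
Seepage velocity v = q / n = 0.003408 / 0.20 = 0.01704 m/d
t = L / v = 231 / 0.01704 = 13560 d
   = 13560 / 365 = 37.1 yr

37.1 years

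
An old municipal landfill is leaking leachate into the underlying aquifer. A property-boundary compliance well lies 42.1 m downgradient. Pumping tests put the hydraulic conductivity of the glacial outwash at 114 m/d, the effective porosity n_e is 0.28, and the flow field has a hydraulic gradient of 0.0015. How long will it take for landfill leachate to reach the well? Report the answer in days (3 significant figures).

Darcy flux q = K·i = 114 × 0.0015 = 0.1710 m/d
Seepage velocity v = q / n = 0.1710 / 0.28 = 0.6107 m/d
t = L / v = 42.1 / 0.6107 = 68.94 d

68.9 days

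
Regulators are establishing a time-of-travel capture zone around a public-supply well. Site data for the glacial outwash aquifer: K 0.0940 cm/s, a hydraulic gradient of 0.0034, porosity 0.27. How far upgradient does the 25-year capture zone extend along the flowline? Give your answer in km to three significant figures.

K = 0.0940 cm/s × 864 = 81.22 m/d
Specific discharge q = 81.22 × 0.0034 = 0.2761 m/d
v_s = q/n_e = 0.2761/0.27 = 1.023 m/d
T = 25 yr × 365 = 9125 d
L = v × T = 1.023 × 9125 = 9332 m
   = 9.33 km

9.33 km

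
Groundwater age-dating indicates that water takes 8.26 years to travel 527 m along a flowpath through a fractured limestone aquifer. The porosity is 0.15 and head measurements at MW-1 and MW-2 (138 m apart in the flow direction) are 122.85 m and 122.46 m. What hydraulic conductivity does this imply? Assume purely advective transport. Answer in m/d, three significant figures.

Hydraulic gradient i = (122.85 − 122.46) / 138 = 0.39 / 138 = 0.002826
t = 8.26 years = 3015 d
v = L / t = 527 / 3015 = 0.1748 m/d
K = v · n / i = 0.1748 × 0.15 / 0.002826 = 9.28 m/d

9.28 m/d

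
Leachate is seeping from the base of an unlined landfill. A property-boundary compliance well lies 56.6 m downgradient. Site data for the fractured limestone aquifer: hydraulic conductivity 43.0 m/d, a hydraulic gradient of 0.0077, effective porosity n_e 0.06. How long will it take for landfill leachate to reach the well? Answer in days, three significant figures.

Specific discharge q = 43.0 × 0.0077 = 0.3311 m/d
Seepage velocity v = q / n = 0.3311 / 0.06 = 5.518 m/d
t = L / v = 56.6 / 5.518 = 10.26 d

10.3 days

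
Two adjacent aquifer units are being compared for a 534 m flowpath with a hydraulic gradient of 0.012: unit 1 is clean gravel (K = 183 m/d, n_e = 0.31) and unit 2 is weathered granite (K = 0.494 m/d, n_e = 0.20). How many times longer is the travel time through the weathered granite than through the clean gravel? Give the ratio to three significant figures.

Unit 1 (clean gravel): v = 183×0.012/0.31 = 7.084 m/d, t = 534/7.084 = 75.38 d
Unit 2 (weathered granite): v = 0.494×0.012/0.20 = 0.02964 m/d, t = 534/0.02964 = 18020 d
t(weathered granite) / t(clean gravel) = 18020/75.38 = 239

239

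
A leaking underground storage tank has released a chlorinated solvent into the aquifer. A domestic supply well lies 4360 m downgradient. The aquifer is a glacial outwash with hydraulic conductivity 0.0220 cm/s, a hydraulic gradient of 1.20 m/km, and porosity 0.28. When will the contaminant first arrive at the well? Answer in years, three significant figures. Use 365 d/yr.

K = 0.0220 cm/s × 864 = 19.01 m/d
Darcy flux q = K·i = 19.01 × 0.0012 = 0.02281 m/d
Seepage velocity v = q / n = 0.02281 / 0.28 = 0.08146 m/d
t = L / v = 4360 / 0.08146 = 53520 d
   = 53520 / 365 = 147 yr

147 years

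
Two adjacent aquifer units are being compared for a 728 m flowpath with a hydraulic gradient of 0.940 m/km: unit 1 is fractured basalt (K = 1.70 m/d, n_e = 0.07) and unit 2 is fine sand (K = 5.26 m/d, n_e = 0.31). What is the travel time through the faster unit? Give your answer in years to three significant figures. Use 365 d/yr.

Unit 1 (fractured basalt): v = 1.70×9.4e-4/0.07 = 0.02283 m/d, t = 728/0.02283 = 31890 d
Unit 2 (fine sand): v = 5.26×9.4e-4/0.31 = 0.01595 m/d, t = 728/0.01595 = 45640 d
Faster: 31890 d / 365 = 87.4 yr

87.4 years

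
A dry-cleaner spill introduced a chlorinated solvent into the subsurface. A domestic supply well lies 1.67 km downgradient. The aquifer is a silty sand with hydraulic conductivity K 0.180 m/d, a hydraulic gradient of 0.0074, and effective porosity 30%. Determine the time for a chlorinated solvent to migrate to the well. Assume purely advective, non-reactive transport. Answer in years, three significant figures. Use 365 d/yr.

Specific discharge q = 0.180 × 0.0074 = 0.001332 m/d
Average linear velocity = 0.001332 / 0.30 = 0.004440 m/d
L = 1.67 km = 1670 m
t = L / v = 1670 / 0.004440 = 376100 d
   = 376100 / 365 = 1030 yr

1030 years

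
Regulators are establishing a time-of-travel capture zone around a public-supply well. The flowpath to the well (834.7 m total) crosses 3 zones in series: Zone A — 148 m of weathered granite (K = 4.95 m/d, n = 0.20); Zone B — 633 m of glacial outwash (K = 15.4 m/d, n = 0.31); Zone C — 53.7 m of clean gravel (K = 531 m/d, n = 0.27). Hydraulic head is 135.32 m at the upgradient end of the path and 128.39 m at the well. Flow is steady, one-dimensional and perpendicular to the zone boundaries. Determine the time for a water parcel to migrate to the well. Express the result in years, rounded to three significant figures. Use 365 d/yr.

6.76 years

Total head drop ΔH = 135.32 − 128.39 = 6.93 m
Steady 1-D flow in series ⇒ the Darcy flux q is identical in every zone and the zone head losses add (resistances L/K in series).
Σ(L/K) = 148/4.95 + 633/15.4 + 53.7/531 = 29.90 + 41.10 + 0.1011 = 71.10 d
q = ΔH / Σ(L/K) = 6.93 / 71.10 = 0.09746 m/d (same in every zone)
Zone A: v = q/n = 0.09746/0.20 = 0.4873 m/d → t_A = 148/0.4873 = 303.7 d
Zone B: v = q/n = 0.09746/0.31 = 0.3144 m/d → t_B = 633/0.3144 = 2013 d
Zone C: v = q/n = 0.09746/0.27 = 0.3610 m/d → t_C = 53.7/0.3610 = 148.8 d
Total t = 303.7 + 2013 + 148.8 = 2466 d
   = 2466 / 365 = 6.76 yr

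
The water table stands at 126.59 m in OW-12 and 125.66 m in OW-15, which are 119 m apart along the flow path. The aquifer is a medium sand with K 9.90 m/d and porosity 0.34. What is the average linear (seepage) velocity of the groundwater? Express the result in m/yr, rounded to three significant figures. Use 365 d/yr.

Hydraulic gradient i = (126.59 − 125.66) / 119 = 0.93 / 119 = 0.007815
Darcy flux q = K·i = 9.90 × 0.007815 = 0.07737 m/d
v = Ki/n = 9.90·0.007815/0.34 = 0.2276 m/d
   = 0.2276 × 365 = 83.1 m/yr

83.1 m/yr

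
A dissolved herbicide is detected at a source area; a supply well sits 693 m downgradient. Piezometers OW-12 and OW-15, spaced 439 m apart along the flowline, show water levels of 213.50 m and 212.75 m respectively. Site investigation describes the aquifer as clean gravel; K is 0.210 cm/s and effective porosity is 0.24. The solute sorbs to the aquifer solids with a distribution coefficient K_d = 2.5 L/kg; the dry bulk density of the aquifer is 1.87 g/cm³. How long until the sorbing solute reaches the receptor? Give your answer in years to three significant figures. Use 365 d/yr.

Hydraulic gradient i = (213.50 − 212.75) / 439 = 0.75 / 439 = 0.001708
K = 0.210 cm/s × 864 = 181.4 m/d
Darcy flux q = K·i = 181.4 × 0.001708 = 0.3100 m/d
Average linear velocity = 0.3100 / 0.24 = 1.292 m/d
Retardation R = 1 + ρ_b·K_d/n = 1 + 1.87×2.5/0.24 = 20.48
Contaminant velocity v_c = v/R = 1.292/20.48 = 0.06307 m/d
t = L/v_c = 693/0.06307 = 10990 d
   = 10990/365 = 30.1 yr

30.1 years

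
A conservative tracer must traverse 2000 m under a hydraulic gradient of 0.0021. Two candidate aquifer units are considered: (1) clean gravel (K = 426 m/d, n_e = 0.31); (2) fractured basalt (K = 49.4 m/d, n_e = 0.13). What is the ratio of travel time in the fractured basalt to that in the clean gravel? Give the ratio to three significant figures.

3.62

Unit 1 (clean gravel): v = 426×0.0021/0.31 = 2.886 m/d, t = 2000/2.886 = 693.0 d
Unit 2 (fractured basalt): v = 49.4×0.0021/0.13 = 0.7980 m/d, t = 2000/0.7980 = 2506 d
t(fractured basalt) / t(clean gravel) = 2506/693.0 = 3.62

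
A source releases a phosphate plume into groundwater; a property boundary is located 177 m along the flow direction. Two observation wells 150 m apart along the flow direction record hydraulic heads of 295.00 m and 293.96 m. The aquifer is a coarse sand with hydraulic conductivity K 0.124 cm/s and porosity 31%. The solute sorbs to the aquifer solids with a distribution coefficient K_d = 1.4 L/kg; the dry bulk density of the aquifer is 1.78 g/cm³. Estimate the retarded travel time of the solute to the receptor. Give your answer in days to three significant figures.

668 days

Hydraulic gradient i = (295.00 − 293.96) / 150 = 1.04 / 150 = 0.006933
K = 0.124 cm/s × 864 = 107.1 m/d
Darcy flux q = K·i = 107.1 × 0.006933 = 0.7428 m/d
v_s = q/n_e = 0.7428/0.31 = 2.396 m/d
Retardation R = 1 + ρ_b·K_d/n = 1 + 1.78×1.4/0.31 = 9.039
Contaminant velocity v_c = v/R = 2.396/9.039 = 0.2651 m/d
t = L/v_c = 177/0.2651 = 667.7 d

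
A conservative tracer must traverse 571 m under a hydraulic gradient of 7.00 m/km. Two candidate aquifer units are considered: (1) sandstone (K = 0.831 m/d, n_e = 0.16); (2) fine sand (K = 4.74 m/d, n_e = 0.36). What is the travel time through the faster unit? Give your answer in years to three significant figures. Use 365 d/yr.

17.0 years

Unit 1 (sandstone): v = 0.831×0.0070/0.16 = 0.03636 m/d, t = 571/0.03636 = 15710 d
Unit 2 (fine sand): v = 4.74×0.0070/0.36 = 0.09217 m/d, t = 571/0.09217 = 6195 d
Faster: 6195 d / 365 = 17.0 yr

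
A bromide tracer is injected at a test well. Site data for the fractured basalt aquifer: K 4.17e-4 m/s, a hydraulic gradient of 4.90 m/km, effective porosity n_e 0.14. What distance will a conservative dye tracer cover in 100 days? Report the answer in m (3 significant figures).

K = 4.17e-4 m/s × 86400 s/d = 36.03 m/d
Darcy flux q = K·i = 36.03 × 0.0049 = 0.1765 m/d
Seepage velocity v = q / n = 0.1765 / 0.14 = 1.261 m/d
L = v × T = 1.261 × 100 = 126.1 m

126 m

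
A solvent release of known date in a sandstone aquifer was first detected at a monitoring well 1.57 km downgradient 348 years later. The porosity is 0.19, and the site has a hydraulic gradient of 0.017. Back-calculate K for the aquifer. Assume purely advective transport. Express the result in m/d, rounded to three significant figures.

0.138 m/d

t = 348 years = 127000 d
L = 1.57 km = 1570 m
v = L / t = 1570 / 127000 = 0.01236 m/d
K = v · n / i = 0.01236 × 0.19 / 0.017 = 0.138 m/d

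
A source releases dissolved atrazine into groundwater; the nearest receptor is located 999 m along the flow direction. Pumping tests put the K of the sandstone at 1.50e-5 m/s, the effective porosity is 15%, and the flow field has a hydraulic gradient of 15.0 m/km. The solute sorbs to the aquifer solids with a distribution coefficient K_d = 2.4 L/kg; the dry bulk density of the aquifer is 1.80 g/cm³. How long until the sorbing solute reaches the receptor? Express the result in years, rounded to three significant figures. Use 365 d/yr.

K = 1.50e-5 m/s × 86400 s/d = 1.296 m/d
q = Ki = 1.296 × 0.015 = 0.01944 m/d
Average linear velocity = 0.01944 / 0.15 = 0.1296 m/d
Retardation R = 1 + ρ_b·K_d/n = 1 + 1.80×2.4/0.15 = 29.80
Contaminant velocity v_c = v/R = 0.1296/29.80 = 0.004349 m/d
t = L/v_c = 999/0.004349 = 229700 d
   = 229700/365 = 629 yr

629 years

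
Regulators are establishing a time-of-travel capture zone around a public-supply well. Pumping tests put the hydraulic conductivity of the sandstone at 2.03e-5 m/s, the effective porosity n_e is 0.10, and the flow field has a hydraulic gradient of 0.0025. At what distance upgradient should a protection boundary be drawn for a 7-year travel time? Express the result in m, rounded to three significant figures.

112 m

K = 2.03e-5 m/s × 86400 s/d = 1.754 m/d
Darcy flux q = K·i = 1.754 × 0.0025 = 0.004385 m/d
Average linear velocity = 0.004385 / 0.10 = 0.04385 m/d
T = 7 yr × 365 = 2555 d
L = v × T = 0.04385 × 2555 = 112.0 m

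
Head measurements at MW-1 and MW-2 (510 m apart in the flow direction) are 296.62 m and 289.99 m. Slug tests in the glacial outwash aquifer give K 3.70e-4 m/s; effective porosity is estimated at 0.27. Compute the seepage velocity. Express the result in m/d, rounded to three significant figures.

Hydraulic gradient i = (296.62 − 289.99) / 510 = 6.63 / 510 = 0.01300
K = 3.70e-4 m/s × 86400 s/d = 31.97 m/d
Darcy flux q = K·i = 31.97 × 0.01300 = 0.4156 m/d
v_s = q/n_e = 0.4156/0.27 = 1.539 m/d

1.54 m/d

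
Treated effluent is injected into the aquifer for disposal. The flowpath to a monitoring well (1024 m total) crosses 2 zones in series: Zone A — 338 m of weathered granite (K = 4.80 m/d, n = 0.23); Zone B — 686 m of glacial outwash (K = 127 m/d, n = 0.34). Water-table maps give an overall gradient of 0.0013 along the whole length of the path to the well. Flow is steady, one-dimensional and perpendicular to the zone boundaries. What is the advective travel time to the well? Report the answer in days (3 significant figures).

For zones in series the flux q is common to all zones; the equivalent conductivity is the harmonic (thickness-weighted) mean, K_eq = L_total / Σ(L_j/K_j).
Σ(L/K) = 338/4.80 + 686/127 = 70.42 + 5.402 = 75.82 d
K_eq = L_total / Σ(L/K) = 1024 / 75.82 = 13.51 m/d
q = K_eq · i = 13.51 × 0.0013 = 0.01756 m/d (same in every zone)
Zone A: v = q/n = 0.01756/0.23 = 0.07634 m/d → t_A = 338/0.07634 = 4428 d
Zone B: v = q/n = 0.01756/0.34 = 0.05164 m/d → t_B = 686/0.05164 = 13280 d
Total t = 4428 + 13280 = 17710 d

17700 days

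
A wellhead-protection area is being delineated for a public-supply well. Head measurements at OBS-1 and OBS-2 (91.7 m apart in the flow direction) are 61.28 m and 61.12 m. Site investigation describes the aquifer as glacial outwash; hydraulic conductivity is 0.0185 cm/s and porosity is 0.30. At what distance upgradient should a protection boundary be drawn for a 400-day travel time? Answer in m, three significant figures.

Hydraulic gradient i = (61.28 − 61.12) / 91.7 = 0.16 / 91.7 = 0.001745
K = 0.0185 cm/s × 864 = 15.98 m/d
Darcy flux q = K·i = 15.98 × 0.001745 = 0.02789 m/d
Seepage velocity v = q / n = 0.02789 / 0.30 = 0.09296 m/d
L = v × T = 0.09296 × 400 = 37.19 m

37.2 m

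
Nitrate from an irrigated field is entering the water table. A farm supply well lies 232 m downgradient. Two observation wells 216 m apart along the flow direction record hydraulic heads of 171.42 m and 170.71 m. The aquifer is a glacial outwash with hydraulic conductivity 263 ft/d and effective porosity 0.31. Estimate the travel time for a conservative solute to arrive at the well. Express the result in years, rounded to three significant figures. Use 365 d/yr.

0.748 years

Hydraulic gradient i = (171.42 − 170.71) / 216 = 0.71 / 216 = 0.003287
K = 263 ft/d × 0.3048 = 80.16 m/d
Darcy flux q = K·i = 80.16 × 0.003287 = 0.2635 m/d
Average linear velocity = 0.2635 / 0.31 = 0.8500 m/d
t = L / v = 232 / 0.8500 = 272.9 d
   = 272.9 / 365 = 0.748 yr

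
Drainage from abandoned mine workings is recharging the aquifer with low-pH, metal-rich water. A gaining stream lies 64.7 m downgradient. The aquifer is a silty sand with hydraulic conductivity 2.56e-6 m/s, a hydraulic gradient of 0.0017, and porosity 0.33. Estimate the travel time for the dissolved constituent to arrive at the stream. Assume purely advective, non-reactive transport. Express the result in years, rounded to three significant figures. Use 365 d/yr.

156 years

K = 2.56e-6 m/s × 86400 s/d = 0.2212 m/d
q = Ki = 0.2212 × 0.0017 = 3.760e-4 m/d
v_s = q/n_e = 3.760e-4/0.33 = 0.001139 m/d
t = L / v = 64.7 / 0.001139 = 56780 d
   = 56780 / 365 = 156 yr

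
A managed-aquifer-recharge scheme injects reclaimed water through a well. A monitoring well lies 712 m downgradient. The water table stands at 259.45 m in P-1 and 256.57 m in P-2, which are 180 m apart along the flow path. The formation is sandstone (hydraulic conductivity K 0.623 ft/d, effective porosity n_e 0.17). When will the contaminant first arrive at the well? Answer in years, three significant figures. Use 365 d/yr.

109 years

Hydraulic gradient i = (259.45 − 256.57) / 180 = 2.88 / 180 = 0.01600
K = 0.623 ft/d × 0.3048 = 0.1899 m/d
Specific discharge q = 0.1899 × 0.01600 = 0.003038 m/d
v_s = q/n_e = 0.003038/0.17 = 0.01787 m/d
t = L / v = 712 / 0.01787 = 39840 d
   = 39840 / 365 = 109 yr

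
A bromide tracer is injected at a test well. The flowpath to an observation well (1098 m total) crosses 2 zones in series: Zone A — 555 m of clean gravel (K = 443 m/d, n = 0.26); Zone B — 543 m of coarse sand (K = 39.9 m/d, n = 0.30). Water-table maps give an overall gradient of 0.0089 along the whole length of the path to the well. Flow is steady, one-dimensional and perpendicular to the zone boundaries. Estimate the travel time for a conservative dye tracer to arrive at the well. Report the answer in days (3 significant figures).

467 days

For zones in series the flux q is common to all zones; the equivalent conductivity is the harmonic (thickness-weighted) mean, K_eq = L_total / Σ(L_j/K_j).
Σ(L/K) = 555/443 + 543/39.9 = 1.253 + 13.61 = 14.86 d
K_eq = L_total / Σ(L/K) = 1098 / 14.86 = 73.88 m/d
q = K_eq · i = 73.88 × 0.0089 = 0.6575 m/d (same in every zone)
Zone A: v = q/n = 0.6575/0.26 = 2.529 m/d → t_A = 555/2.529 = 219.5 d
Zone B: v = q/n = 0.6575/0.30 = 2.192 m/d → t_B = 543/2.192 = 247.7 d
Total t = 219.5 + 247.7 = 467.2 d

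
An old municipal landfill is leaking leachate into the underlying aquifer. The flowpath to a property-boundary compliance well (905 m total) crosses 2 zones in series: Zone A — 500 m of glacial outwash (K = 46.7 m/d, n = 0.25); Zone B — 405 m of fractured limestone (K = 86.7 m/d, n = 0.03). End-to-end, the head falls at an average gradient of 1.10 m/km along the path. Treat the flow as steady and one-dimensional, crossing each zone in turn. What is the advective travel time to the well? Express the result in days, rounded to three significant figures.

Steady 1-D flow in series ⇒ the Darcy flux q is identical in every zone and the zone head losses add (resistances L/K in series).
Σ(L/K) = 500/46.7 + 405/86.7 = 10.71 + 4.671 = 15.38 d
K_eq = L_total / Σ(L/K) = 905 / 15.38 = 58.85 m/d
q = K_eq · i = 58.85 × 0.0011 = 0.06474 m/d (same in every zone)
Zone A: v = q/n = 0.06474/0.25 = 0.2589 m/d → t_A = 500/0.2589 = 1931 d
Zone B: v = q/n = 0.06474/0.03 = 2.158 m/d → t_B = 405/2.158 = 187.7 d
Total t = 1931 + 187.7 = 2119 d

2120 days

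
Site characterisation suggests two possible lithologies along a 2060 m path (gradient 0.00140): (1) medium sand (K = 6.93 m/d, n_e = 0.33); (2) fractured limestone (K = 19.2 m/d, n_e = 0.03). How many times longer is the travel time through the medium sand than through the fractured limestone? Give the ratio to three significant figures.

Unit 1 (medium sand): v = 6.93×0.0014/0.33 = 0.02940 m/d, t = 2060/0.02940 = 70070 d
Unit 2 (fractured limestone): v = 19.2×0.0014/0.03 = 0.8960 m/d, t = 2060/0.8960 = 2299 d
t(medium sand) / t(fractured limestone) = 70070/2299 = 30.5

30.5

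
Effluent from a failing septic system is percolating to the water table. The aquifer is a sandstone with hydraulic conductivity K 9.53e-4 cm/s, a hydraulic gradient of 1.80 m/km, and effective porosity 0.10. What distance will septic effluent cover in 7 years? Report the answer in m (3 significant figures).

K = 9.53e-4 cm/s × 864 = 0.8234 m/d
Darcy flux q = K·i = 0.8234 × 0.0018 = 0.001482 m/d
Seepage velocity v = q / n = 0.001482 / 0.10 = 0.01482 m/d
T = 7 yr × 365 = 2555 d
L = v × T = 0.01482 × 2555 = 37.87 m

37.9 m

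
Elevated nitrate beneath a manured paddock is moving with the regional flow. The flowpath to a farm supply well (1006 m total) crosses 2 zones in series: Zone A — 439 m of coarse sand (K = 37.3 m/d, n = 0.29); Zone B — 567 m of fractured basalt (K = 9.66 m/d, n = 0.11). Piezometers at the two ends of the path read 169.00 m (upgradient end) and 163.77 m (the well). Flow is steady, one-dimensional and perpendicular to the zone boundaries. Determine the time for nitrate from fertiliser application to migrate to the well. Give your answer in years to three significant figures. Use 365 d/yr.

Total head drop ΔH = 169.00 − 163.77 = 5.23 m
Steady 1-D flow in series ⇒ the Darcy flux q is identical in every zone and the zone head losses add (resistances L/K in series).
Σ(L/K) = 439/37.3 + 567/9.66 = 11.77 + 58.70 = 70.47 d
q = ΔH / Σ(L/K) = 5.23 / 70.47 = 0.07422 m/d (same in every zone)
Zone A: v = q/n = 0.07422/0.29 = 0.2559 m/d → t_A = 439/0.2559 = 1715 d
Zone B: v = q/n = 0.07422/0.11 = 0.6747 m/d → t_B = 567/0.6747 = 840.3 d
Total t = 1715 + 840.3 = 2556 d
   = 2556 / 365 = 7.00 yr

7.00 years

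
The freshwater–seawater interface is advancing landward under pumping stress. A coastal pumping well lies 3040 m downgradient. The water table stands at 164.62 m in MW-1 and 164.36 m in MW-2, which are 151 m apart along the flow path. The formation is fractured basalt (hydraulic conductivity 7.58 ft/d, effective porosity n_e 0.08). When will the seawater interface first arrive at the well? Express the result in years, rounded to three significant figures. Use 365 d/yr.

Hydraulic gradient i = (164.62 − 164.36) / 151 = 0.26 / 151 = 0.001722
K = 7.58 ft/d × 0.3048 = 2.310 m/d
Darcy flux q = K·i = 2.310 × 0.001722 = 0.003978 m/d
Average linear velocity = 0.003978 / 0.08 = 0.04973 m/d
t = L / v = 3040 / 0.04973 = 61130 d
   = 61130 / 365 = 167 yr

167 years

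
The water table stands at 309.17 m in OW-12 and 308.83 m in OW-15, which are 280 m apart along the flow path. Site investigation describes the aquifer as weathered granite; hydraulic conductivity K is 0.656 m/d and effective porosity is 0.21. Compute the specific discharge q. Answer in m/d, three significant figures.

7.97e-4 m/d

Hydraulic gradient i = (309.17 − 308.83) / 280 = 0.34 / 280 = 0.001214
Darcy flux q = K·i = 0.656 × 0.001214 = 7.966e-4 m/d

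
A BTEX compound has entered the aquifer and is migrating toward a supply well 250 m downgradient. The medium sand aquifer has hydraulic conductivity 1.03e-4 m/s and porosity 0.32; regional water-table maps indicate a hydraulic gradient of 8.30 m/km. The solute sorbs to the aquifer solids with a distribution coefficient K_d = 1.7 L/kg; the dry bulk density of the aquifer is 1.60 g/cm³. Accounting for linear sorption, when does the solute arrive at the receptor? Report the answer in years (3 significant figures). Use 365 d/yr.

K = 1.03e-4 m/s × 86400 s/d = 8.899 m/d
Darcy flux q = K·i = 8.899 × 0.0083 = 0.07386 m/d
Seepage velocity v = q / n = 0.07386 / 0.32 = 0.2308 m/d
Retardation R = 1 + ρ_b·K_d/n = 1 + 1.60×1.7/0.32 = 9.500
Contaminant velocity v_c = v/R = 0.2308/9.500 = 0.02430 m/d
t = L/v_c = 250/0.02430 = 10290 d
   = 10290/365 = 28.2 yr

28.2 years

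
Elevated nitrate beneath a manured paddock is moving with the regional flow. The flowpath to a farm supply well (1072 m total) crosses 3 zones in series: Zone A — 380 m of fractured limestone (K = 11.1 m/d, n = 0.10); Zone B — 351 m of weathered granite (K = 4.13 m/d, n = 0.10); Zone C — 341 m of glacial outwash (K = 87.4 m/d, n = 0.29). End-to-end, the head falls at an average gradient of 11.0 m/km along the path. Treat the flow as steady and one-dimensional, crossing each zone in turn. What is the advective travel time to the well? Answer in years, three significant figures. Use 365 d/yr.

4.92 years

For zones in series the flux q is common to all zones; the equivalent conductivity is the harmonic (thickness-weighted) mean, K_eq = L_total / Σ(L_j/K_j).
Σ(L/K) = 380/11.1 + 351/4.13 + 341/87.4 = 34.23 + 84.99 + 3.902 = 123.1 d
K_eq = L_total / Σ(L/K) = 1072 / 123.1 = 8.707 m/d
q = K_eq · i = 8.707 × 0.011 = 0.09577 m/d (same in every zone)
Zone A: v = q/n = 0.09577/0.10 = 0.9577 m/d → t_A = 380/0.9577 = 396.8 d
Zone B: v = q/n = 0.09577/0.10 = 0.9577 m/d → t_B = 351/0.9577 = 366.5 d
Zone C: v = q/n = 0.09577/0.29 = 0.3303 m/d → t_C = 341/0.3303 = 1033 d
Total t = 396.8 + 366.5 + 1033 = 1796 d
   = 1796 / 365 = 4.92 yr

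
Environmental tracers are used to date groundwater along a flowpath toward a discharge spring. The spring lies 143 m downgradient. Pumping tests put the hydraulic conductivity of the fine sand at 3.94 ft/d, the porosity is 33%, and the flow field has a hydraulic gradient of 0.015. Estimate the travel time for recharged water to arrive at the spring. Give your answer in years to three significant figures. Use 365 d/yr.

7.18 years

K = 3.94 ft/d × 0.3048 = 1.201 m/d
q = Ki = 1.201 × 0.015 = 0.01801 m/d
v = Ki/n = 1.201·0.015/0.33 = 0.05459 m/d
t = L / v = 143 / 0.05459 = 2620 d
   = 2620 / 365 = 7.18 yr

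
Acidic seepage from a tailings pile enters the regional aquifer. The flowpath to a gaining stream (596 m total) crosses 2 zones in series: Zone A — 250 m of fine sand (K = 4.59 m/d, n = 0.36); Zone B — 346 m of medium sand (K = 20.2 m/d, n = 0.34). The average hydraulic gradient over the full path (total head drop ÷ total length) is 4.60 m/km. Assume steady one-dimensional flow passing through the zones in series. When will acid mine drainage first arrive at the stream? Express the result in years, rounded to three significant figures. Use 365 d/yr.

Steady 1-D flow in series ⇒ the Darcy flux q is identical in every zone and the zone head losses add (resistances L/K in series).
Σ(L/K) = 250/4.59 + 346/20.2 = 54.47 + 17.13 = 71.59 d
K_eq = L_total / Σ(L/K) = 596 / 71.59 = 8.325 m/d
q = K_eq · i = 8.325 × 0.0046 = 0.03829 m/d (same in every zone)
Zone A: v = q/n = 0.03829/0.36 = 0.1064 m/d → t_A = 250/0.1064 = 2350 d
Zone B: v = q/n = 0.03829/0.34 = 0.1126 m/d → t_B = 346/0.1126 = 3072 d
Total t = 2350 + 3072 = 5422 d
   = 5422 / 365 = 14.9 yr

14.9 years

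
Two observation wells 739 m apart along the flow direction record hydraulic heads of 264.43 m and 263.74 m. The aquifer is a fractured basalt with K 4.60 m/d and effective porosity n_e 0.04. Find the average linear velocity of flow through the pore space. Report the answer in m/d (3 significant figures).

0.107 m/d

Hydraulic gradient i = (264.43 − 263.74) / 739 = 0.69 / 739 = 9.337e-4
Specific discharge q = 4.60 × 9.337e-4 = 0.004295 m/d
v = Ki/n = 4.60·9.337e-4/0.04 = 0.1074 m/d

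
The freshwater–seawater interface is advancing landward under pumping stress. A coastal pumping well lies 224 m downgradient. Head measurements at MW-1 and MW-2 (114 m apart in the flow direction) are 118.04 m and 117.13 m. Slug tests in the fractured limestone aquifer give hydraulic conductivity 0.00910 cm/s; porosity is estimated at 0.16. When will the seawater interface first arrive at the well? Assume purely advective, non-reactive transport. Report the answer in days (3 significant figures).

571 days

Hydraulic gradient i = (118.04 − 117.13) / 114 = 0.91 / 114 = 0.007982
K = 0.00910 cm/s × 864 = 7.862 m/d
Darcy flux q = K·i = 7.862 × 0.007982 = 0.06276 m/d
Seepage velocity v = q / n = 0.06276 / 0.16 = 0.3923 m/d
t = L / v = 224 / 0.3923 = 571.1 d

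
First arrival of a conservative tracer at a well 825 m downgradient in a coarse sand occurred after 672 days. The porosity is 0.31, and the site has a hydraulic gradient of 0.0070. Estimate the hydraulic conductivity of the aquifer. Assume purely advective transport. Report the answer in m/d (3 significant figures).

54.4 m/d

v = L / t = 825 / 672 = 1.228 m/d
K = v · n / i = 1.228 × 0.31 / 0.0070 = 54.4 m/d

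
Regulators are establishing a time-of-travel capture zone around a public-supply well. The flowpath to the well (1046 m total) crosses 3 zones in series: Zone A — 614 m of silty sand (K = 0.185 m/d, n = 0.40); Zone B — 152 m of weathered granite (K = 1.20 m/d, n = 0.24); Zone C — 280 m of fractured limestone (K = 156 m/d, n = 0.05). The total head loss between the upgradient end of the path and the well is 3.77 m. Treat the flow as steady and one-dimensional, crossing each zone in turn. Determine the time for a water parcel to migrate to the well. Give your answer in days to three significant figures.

271000 days

Steady 1-D flow in series ⇒ the Darcy flux q is identical in every zone and the zone head losses add (resistances L/K in series).
Σ(L/K) = 614/0.185 + 152/1.20 + 280/156 = 3319 + 126.7 + 1.795 = 3447 d
q = ΔH / Σ(L/K) = 3.77 / 3447 = 0.001094 m/d (same in every zone)
Zone A: v = q/n = 0.001094/0.40 = 0.002734 m/d → t_A = 614/0.002734 = 224600 d
Zone B: v = q/n = 0.001094/0.24 = 0.004557 m/d → t_B = 152/0.004557 = 33360 d
Zone C: v = q/n = 0.001094/0.05 = 0.02187 m/d → t_C = 280/0.02187 = 12800 d
Total t = 224600 + 33360 + 12800 = 270700 d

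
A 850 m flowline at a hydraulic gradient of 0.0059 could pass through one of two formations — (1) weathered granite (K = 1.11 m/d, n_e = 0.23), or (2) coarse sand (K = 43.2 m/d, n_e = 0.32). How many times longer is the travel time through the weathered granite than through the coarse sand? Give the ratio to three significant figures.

Unit 1 (weathered granite): v = 1.11×0.0059/0.23 = 0.02847 m/d, t = 850/0.02847 = 29850 d
Unit 2 (coarse sand): v = 43.2×0.0059/0.32 = 0.7965 m/d, t = 850/0.7965 = 1067 d
t(weathered granite) / t(coarse sand) = 29850/1067 = 28.0

28.0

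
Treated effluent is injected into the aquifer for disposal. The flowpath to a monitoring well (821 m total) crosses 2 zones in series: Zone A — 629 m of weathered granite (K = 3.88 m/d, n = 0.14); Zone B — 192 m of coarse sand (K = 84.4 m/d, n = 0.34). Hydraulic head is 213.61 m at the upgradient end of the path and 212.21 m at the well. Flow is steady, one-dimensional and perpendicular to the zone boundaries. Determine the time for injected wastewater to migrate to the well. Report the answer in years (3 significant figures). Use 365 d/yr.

Total head drop ΔH = 213.61 − 212.21 = 1.40 m
Continuity: the same q passes through each zone, so ΔH = q·Σ(L_j/K_j) — the zones act as resistances in series.
Σ(L/K) = 629/3.88 + 192/84.4 = 162.1 + 2.275 = 164.4 d
q = ΔH / Σ(L/K) = 1.40 / 164.4 = 0.008516 m/d (same in every zone)
Zone A: v = q/n = 0.008516/0.14 = 0.06083 m/d → t_A = 629/0.06083 = 10340 d
Zone B: v = q/n = 0.008516/0.34 = 0.02505 m/d → t_B = 192/0.02505 = 7665 d
Total t = 10340 + 7665 = 18010 d
   = 18010 / 365 = 49.3 yr

49.3 years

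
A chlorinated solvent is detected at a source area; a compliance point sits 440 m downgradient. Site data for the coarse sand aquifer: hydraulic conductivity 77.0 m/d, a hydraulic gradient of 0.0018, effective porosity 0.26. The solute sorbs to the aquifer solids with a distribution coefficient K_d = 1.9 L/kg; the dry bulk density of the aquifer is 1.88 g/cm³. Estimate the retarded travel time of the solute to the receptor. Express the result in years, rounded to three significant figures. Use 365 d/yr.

q = Ki = 77.0 × 0.0018 = 0.1386 m/d
v_s = q/n_e = 0.1386/0.26 = 0.5331 m/d
Retardation R = 1 + ρ_b·K_d/n = 1 + 1.88×1.9/0.26 = 14.74
Contaminant velocity v_c = v/R = 0.5331/14.74 = 0.03617 m/d
t = L/v_c = 440/0.03617 = 12170 d
   = 12170/365 = 33.3 yr

33.3 years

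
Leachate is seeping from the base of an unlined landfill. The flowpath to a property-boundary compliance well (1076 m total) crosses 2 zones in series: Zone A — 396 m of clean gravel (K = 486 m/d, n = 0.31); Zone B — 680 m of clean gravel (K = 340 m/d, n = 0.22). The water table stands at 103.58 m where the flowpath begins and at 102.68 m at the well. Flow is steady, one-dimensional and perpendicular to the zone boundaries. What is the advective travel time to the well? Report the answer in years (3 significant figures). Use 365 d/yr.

2.33 years

Total head drop ΔH = 103.58 − 102.68 = 0.90 m
Steady 1-D flow in series ⇒ the Darcy flux q is identical in every zone and the zone head losses add (resistances L/K in series).
Σ(L/K) = 396/486 + 680/340 = 0.8148 + 2.000 = 2.815 d
q = ΔH / Σ(L/K) = 0.90 / 2.815 = 0.3197 m/d (same in every zone)
Zone A: v = q/n = 0.3197/0.31 = 1.031 m/d → t_A = 396/1.031 = 383.9 d
Zone B: v = q/n = 0.3197/0.22 = 1.453 m/d → t_B = 680/1.453 = 467.9 d
Total t = 383.9 + 467.9 = 851.8 d
   = 851.8 / 365 = 2.33 yr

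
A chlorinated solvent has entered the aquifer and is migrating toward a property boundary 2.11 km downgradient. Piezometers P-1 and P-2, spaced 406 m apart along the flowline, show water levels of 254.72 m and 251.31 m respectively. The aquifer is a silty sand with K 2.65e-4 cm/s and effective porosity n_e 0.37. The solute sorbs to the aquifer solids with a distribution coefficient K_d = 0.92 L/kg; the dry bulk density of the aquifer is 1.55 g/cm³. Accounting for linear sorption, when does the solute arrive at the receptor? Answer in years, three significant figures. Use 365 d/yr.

5400 years

Hydraulic gradient i = (254.72 − 251.31) / 406 = 3.41 / 406 = 0.008399
K = 2.65e-4 cm/s × 864 = 0.2290 m/d
Specific discharge q = 0.2290 × 0.008399 = 0.001923 m/d
v_s = q/n_e = 0.001923/0.37 = 0.005197 m/d
Retardation R = 1 + ρ_b·K_d/n = 1 + 1.55×0.92/0.37 = 4.854
Contaminant velocity v_c = v/R = 0.005197/4.854 = 0.001071 m/d
L = 2.11 km = 2110 m
t = L/v_c = 2110/0.001071 = 1.971e6 d
   = 1.971e6/365 = 5400 yr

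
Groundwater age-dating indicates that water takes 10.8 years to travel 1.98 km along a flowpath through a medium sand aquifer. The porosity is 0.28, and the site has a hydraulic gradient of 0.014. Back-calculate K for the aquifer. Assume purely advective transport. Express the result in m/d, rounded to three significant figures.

t = 10.8 years = 3942 d
L = 1.98 km = 1980 m
v = L / t = 1980 / 3942 = 0.5023 m/d
K = v · n / i = 0.5023 × 0.28 / 0.014 = 10.0 m/d

10.0 m/d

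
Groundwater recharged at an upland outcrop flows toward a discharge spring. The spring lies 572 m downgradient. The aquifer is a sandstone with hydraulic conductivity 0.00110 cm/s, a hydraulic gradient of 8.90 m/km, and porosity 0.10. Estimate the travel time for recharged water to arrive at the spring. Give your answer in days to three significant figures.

K = 0.00110 cm/s × 864 = 0.9504 m/d
Darcy flux q = K·i = 0.9504 × 0.0089 = 0.008459 m/d
Average linear velocity = 0.008459 / 0.10 = 0.08459 m/d
t = L / v = 572 / 0.08459 = 6762 d

6760 days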